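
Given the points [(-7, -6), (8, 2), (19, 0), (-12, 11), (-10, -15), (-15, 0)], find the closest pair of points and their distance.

Computing all pairwise distances among 6 points:

d((-7, -6), (8, 2)) = 17.0
d((-7, -6), (19, 0)) = 26.6833
d((-7, -6), (-12, 11)) = 17.72
d((-7, -6), (-10, -15)) = 9.4868 <-- minimum
d((-7, -6), (-15, 0)) = 10.0
d((8, 2), (19, 0)) = 11.1803
d((8, 2), (-12, 11)) = 21.9317
d((8, 2), (-10, -15)) = 24.7588
d((8, 2), (-15, 0)) = 23.0868
d((19, 0), (-12, 11)) = 32.8938
d((19, 0), (-10, -15)) = 32.6497
d((19, 0), (-15, 0)) = 34.0
d((-12, 11), (-10, -15)) = 26.0768
d((-12, 11), (-15, 0)) = 11.4018
d((-10, -15), (-15, 0)) = 15.8114

Closest pair: (-7, -6) and (-10, -15) with distance 9.4868

The closest pair is (-7, -6) and (-10, -15) with Euclidean distance 9.4868. For 6 points, brute-force pairwise comparison is shown above. For large n, the divide-and-conquer algorithm (sort by x, recurse on halves, check the dividing strip) achieves O(n log n).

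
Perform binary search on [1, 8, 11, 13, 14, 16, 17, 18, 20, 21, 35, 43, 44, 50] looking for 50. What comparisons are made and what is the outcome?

Binary search for 50 in [1, 8, 11, 13, 14, 16, 17, 18, 20, 21, 35, 43, 44, 50]:

lo=0, hi=13, mid=6, arr[mid]=17 -> 17 < 50, search right half
lo=7, hi=13, mid=10, arr[mid]=35 -> 35 < 50, search right half
lo=11, hi=13, mid=12, arr[mid]=44 -> 44 < 50, search right half
lo=13, hi=13, mid=13, arr[mid]=50 -> Found target at index 13!

Binary search finds 50 at index 13 after 4 comparisons. The search repeatedly halves the search space by comparing with the middle element.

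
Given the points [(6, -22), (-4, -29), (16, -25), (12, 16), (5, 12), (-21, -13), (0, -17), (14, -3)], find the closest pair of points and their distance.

Computing all pairwise distances among 8 points:

d((6, -22), (-4, -29)) = 12.2066
d((6, -22), (16, -25)) = 10.4403
d((6, -22), (12, 16)) = 38.4708
d((6, -22), (5, 12)) = 34.0147
d((6, -22), (-21, -13)) = 28.4605
d((6, -22), (0, -17)) = 7.8102 <-- minimum
d((6, -22), (14, -3)) = 20.6155
d((-4, -29), (16, -25)) = 20.3961
d((-4, -29), (12, 16)) = 47.7598
d((-4, -29), (5, 12)) = 41.9762
d((-4, -29), (-21, -13)) = 23.3452
d((-4, -29), (0, -17)) = 12.6491
d((-4, -29), (14, -3)) = 31.6228
d((16, -25), (12, 16)) = 41.1947
d((16, -25), (5, 12)) = 38.6005
d((16, -25), (-21, -13)) = 38.8973
d((16, -25), (0, -17)) = 17.8885
d((16, -25), (14, -3)) = 22.0907
d((12, 16), (5, 12)) = 8.0623
d((12, 16), (-21, -13)) = 43.9318
d((12, 16), (0, -17)) = 35.1141
d((12, 16), (14, -3)) = 19.105
d((5, 12), (-21, -13)) = 36.0694
d((5, 12), (0, -17)) = 29.4279
d((5, 12), (14, -3)) = 17.4929
d((-21, -13), (0, -17)) = 21.3776
d((-21, -13), (14, -3)) = 36.4005
d((0, -17), (14, -3)) = 19.799

Closest pair: (6, -22) and (0, -17) with distance 7.8102

The closest pair is (6, -22) and (0, -17) with Euclidean distance 7.8102. For 8 points, brute-force pairwise comparison is shown above. For large n, the divide-and-conquer algorithm (sort by x, recurse on halves, check the dividing strip) achieves O(n log n).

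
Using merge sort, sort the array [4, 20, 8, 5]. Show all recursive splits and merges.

Merge sort trace:

Split: [4, 20, 8, 5] -> [4, 20] and [8, 5]
  Split: [4, 20] -> [4] and [20]
  Merge: [4] + [20] -> [4, 20]
  Split: [8, 5] -> [8] and [5]
  Merge: [8] + [5] -> [5, 8]
Merge: [4, 20] + [5, 8] -> [4, 5, 8, 20]

Final sorted array: [4, 5, 8, 20]

The merge sort proceeds by recursively splitting the array and merging sorted halves.
After all merges, the sorted array is [4, 5, 8, 20].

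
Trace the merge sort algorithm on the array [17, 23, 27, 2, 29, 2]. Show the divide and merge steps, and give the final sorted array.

Merge sort trace:

Split: [17, 23, 27, 2, 29, 2] -> [17, 23, 27] and [2, 29, 2]
  Split: [17, 23, 27] -> [17] and [23, 27]
    Split: [23, 27] -> [23] and [27]
    Merge: [23] + [27] -> [23, 27]
  Merge: [17] + [23, 27] -> [17, 23, 27]
  Split: [2, 29, 2] -> [2] and [29, 2]
    Split: [29, 2] -> [29] and [2]
    Merge: [29] + [2] -> [2, 29]
  Merge: [2] + [2, 29] -> [2, 2, 29]
Merge: [17, 23, 27] + [2, 2, 29] -> [2, 2, 17, 23, 27, 29]

Final sorted array: [2, 2, 17, 23, 27, 29]

The merge sort proceeds by recursively splitting the array and merging sorted halves.
After all merges, the sorted array is [2, 2, 17, 23, 27, 29].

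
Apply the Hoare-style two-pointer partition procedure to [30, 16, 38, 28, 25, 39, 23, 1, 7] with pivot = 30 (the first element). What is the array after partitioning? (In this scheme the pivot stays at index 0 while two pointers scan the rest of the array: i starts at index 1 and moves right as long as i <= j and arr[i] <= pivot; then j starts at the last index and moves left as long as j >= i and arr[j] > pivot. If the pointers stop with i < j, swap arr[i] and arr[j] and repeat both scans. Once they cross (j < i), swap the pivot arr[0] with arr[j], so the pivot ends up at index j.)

Hoare-style two-pointer partition with pivot = 30:

Initial array: [30, 16, 38, 28, 25, 39, 23, 1, 7]

Pointers start at i = 1, j = 8.
i stops at index 2 (arr[2]=38 > 30), j stops at index 8 (arr[8]=7 <= 30): swap arr[2] and arr[8], array becomes [30, 16, 7, 28, 25, 39, 23, 1, 38]
i stops at index 5 (arr[5]=39 > 30), j stops at index 7 (arr[7]=1 <= 30): swap arr[5] and arr[7], array becomes [30, 16, 7, 28, 25, 1, 23, 39, 38]
i ends at 7, j ends at 6: the pointers have crossed (j < i), so scanning stops.

Swap pivot arr[0] with arr[6] to place pivot at position 6: [23, 16, 7, 28, 25, 1, 30, 39, 38]
Pivot position: 6

After partitioning with pivot 30, the array becomes [23, 16, 7, 28, 25, 1, 30, 39, 38]. The pivot is placed at index 6. All elements to the left of the pivot are <= 30, and all elements to the right are > 30.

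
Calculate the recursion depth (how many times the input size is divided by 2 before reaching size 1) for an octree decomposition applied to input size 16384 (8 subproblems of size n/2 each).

For divide and conquer with division factor 2:

Problem sizes at each level:
Level 0: 16384
Level 1: 8192
Level 2: 4096
Level 3: 2048
Level 4: 1024
Level 5: 512
Level 6: 256
Level 7: 128
Level 8: 64
Level 9: 32
Level 10: 16
Level 11: 8
Level 12: 4
Level 13: 2
Level 14: 1

The root is level 0 and the size-1 base case is level 14 (the tree spans levels 0 through 14, i.e. 15 levels counting the root), so the depth is the number of divisions: log_2(16384) = 14

The recursion tree depth is log_2(16384) = 14. At each level, the problem size is divided by 2, so it takes 14 divisions to reduce to a base case of size 1. The algorithm makes 8 recursive calls at each level.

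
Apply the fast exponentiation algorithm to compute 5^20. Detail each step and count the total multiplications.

Computing 5^20 by squaring (build up from 5^1; each line after the first costs one multiplication):

5^1 = 5
5^2 = (5^1)^2 = 5^2 = 25
5^4 = (5^2)^2 = 25^2 = 625
5^5 = 5 * 5^4 = 5 * 625 = 3125
5^10 = (5^5)^2 = 3125^2 = 9765625
5^20 = (5^10)^2 = 9765625^2 = 95367431640625

Result: 95367431640625
Multiplications needed: 5 (5 lines after 5^1)

5^20 = 95367431640625. Using exponentiation by squaring, this requires 5 multiplications. The key idea: if the exponent is even, square the half-power; if odd, multiply by the base once.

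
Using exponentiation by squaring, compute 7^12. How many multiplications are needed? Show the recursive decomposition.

Computing 7^12 by squaring (build up from 7^1; each line after the first costs one multiplication):

7^1 = 7
7^2 = (7^1)^2 = 7^2 = 49
7^3 = 7 * 7^2 = 7 * 49 = 343
7^6 = (7^3)^2 = 343^2 = 117649
7^12 = (7^6)^2 = 117649^2 = 13841287201

Result: 13841287201
Multiplications needed: 4 (4 lines after 7^1)

7^12 = 13841287201. Using exponentiation by squaring, this requires 4 multiplications. The key idea: if the exponent is even, square the half-power; if odd, multiply by the base once.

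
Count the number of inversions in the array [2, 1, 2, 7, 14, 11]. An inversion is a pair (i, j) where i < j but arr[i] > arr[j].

Finding inversions in [2, 1, 2, 7, 14, 11]:

(0, 1): arr[0]=2 > arr[1]=1
(4, 5): arr[4]=14 > arr[5]=11

Total inversions: 2

The array has 2 inversion(s): (0,1), (4,5). Each pair (i,j) satisfies i < j and arr[i] > arr[j].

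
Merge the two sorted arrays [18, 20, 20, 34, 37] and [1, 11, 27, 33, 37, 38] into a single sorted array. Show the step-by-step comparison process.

Merging process:

Compare 18 vs 1: take 1 from right. Merged: [1]
Compare 18 vs 11: take 11 from right. Merged: [1, 11]
Compare 18 vs 27: take 18 from left. Merged: [1, 11, 18]
Compare 20 vs 27: take 20 from left. Merged: [1, 11, 18, 20]
Compare 20 vs 27: take 20 from left. Merged: [1, 11, 18, 20, 20]
Compare 34 vs 27: take 27 from right. Merged: [1, 11, 18, 20, 20, 27]
Compare 34 vs 33: take 33 from right. Merged: [1, 11, 18, 20, 20, 27, 33]
Compare 34 vs 37: take 34 from left. Merged: [1, 11, 18, 20, 20, 27, 33, 34]
Compare 37 vs 37: take 37 from left. Merged: [1, 11, 18, 20, 20, 27, 33, 34, 37]
Append remaining from right: [37, 38]. Merged: [1, 11, 18, 20, 20, 27, 33, 34, 37, 37, 38]

Final merged array: [1, 11, 18, 20, 20, 27, 33, 34, 37, 37, 38]
Total comparisons: 9

The merged array is [1, 11, 18, 20, 20, 27, 33, 34, 37, 37, 38], requiring 9 comparisons. The merge step runs in O(n) time where n is the total number of elements.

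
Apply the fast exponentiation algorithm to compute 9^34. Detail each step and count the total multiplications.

Computing 9^34 by squaring (build up from 9^1; each line after the first costs one multiplication):

9^1 = 9
9^2 = (9^1)^2 = 9^2 = 81
9^4 = (9^2)^2 = 81^2 = 6561
9^8 = (9^4)^2 = 6561^2 = 43046721
9^16 = (9^8)^2 = 43046721^2 = 1853020188851841
9^17 = 9 * 9^16 = 9 * 1853020188851841 = 16677181699666569
9^34 = (9^17)^2 = 16677181699666569^2 = 278128389443693511257285776231761

Result: 278128389443693511257285776231761
Multiplications needed: 6 (6 lines after 9^1)

9^34 = 278128389443693511257285776231761. Using exponentiation by squaring, this requires 6 multiplications. The key idea: if the exponent is even, square the half-power; if odd, multiply by the base once.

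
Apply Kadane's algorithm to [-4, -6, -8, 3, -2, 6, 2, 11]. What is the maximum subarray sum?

Using Kadane's algorithm on [-4, -6, -8, 3, -2, 6, 2, 11]:

Scanning through the array:
Position 1 (value -6): max_ending_here = -6, max_so_far = -4
Position 2 (value -8): max_ending_here = -8, max_so_far = -4
Position 3 (value 3): max_ending_here = 3, max_so_far = 3
Position 4 (value -2): max_ending_here = 1, max_so_far = 3
Position 5 (value 6): max_ending_here = 7, max_so_far = 7
Position 6 (value 2): max_ending_here = 9, max_so_far = 9
Position 7 (value 11): max_ending_here = 20, max_so_far = 20

Maximum subarray: [3, -2, 6, 2, 11]
Maximum sum: 20

The maximum subarray is [3, -2, 6, 2, 11] with sum 20. This subarray runs from index 3 to index 7.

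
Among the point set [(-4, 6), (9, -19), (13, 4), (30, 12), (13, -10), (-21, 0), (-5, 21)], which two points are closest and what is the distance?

Computing all pairwise distances among 7 points:

d((-4, 6), (9, -19)) = 28.178
d((-4, 6), (13, 4)) = 17.1172
d((-4, 6), (30, 12)) = 34.5254
d((-4, 6), (13, -10)) = 23.3452
d((-4, 6), (-21, 0)) = 18.0278
d((-4, 6), (-5, 21)) = 15.0333
d((9, -19), (13, 4)) = 23.3452
d((9, -19), (30, 12)) = 37.4433
d((9, -19), (13, -10)) = 9.8489 <-- minimum
d((9, -19), (-21, 0)) = 35.5106
d((9, -19), (-5, 21)) = 42.3792
d((13, 4), (30, 12)) = 18.7883
d((13, 4), (13, -10)) = 14.0
d((13, 4), (-21, 0)) = 34.2345
d((13, 4), (-5, 21)) = 24.7588
d((30, 12), (13, -10)) = 27.8029
d((30, 12), (-21, 0)) = 52.3927
d((30, 12), (-5, 21)) = 36.1386
d((13, -10), (-21, 0)) = 35.4401
d((13, -10), (-5, 21)) = 35.8469
d((-21, 0), (-5, 21)) = 26.4008

Closest pair: (9, -19) and (13, -10) with distance 9.8489

The closest pair is (9, -19) and (13, -10) with Euclidean distance 9.8489. For 7 points, brute-force pairwise comparison is shown above. For large n, the divide-and-conquer algorithm (sort by x, recurse on halves, check the dividing strip) achieves O(n log n).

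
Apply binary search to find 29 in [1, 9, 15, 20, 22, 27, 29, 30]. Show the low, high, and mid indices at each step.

Binary search for 29 in [1, 9, 15, 20, 22, 27, 29, 30]:

lo=0, hi=7, mid=3, arr[mid]=20 -> 20 < 29, search right half
lo=4, hi=7, mid=5, arr[mid]=27 -> 27 < 29, search right half
lo=6, hi=7, mid=6, arr[mid]=29 -> Found target at index 6!

Binary search finds 29 at index 6 after 3 comparisons. The search repeatedly halves the search space by comparing with the middle element.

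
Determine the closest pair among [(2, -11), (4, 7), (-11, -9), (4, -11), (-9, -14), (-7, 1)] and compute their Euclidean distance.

Computing all pairwise distances among 6 points:

d((2, -11), (4, 7)) = 18.1108
d((2, -11), (-11, -9)) = 13.1529
d((2, -11), (4, -11)) = 2.0 <-- minimum
d((2, -11), (-9, -14)) = 11.4018
d((2, -11), (-7, 1)) = 15.0
d((4, 7), (-11, -9)) = 21.9317
d((4, 7), (4, -11)) = 18.0
d((4, 7), (-9, -14)) = 24.6982
d((4, 7), (-7, 1)) = 12.53
d((-11, -9), (4, -11)) = 15.1327
d((-11, -9), (-9, -14)) = 5.3852
d((-11, -9), (-7, 1)) = 10.7703
d((4, -11), (-9, -14)) = 13.3417
d((4, -11), (-7, 1)) = 16.2788
d((-9, -14), (-7, 1)) = 15.1327

Closest pair: (2, -11) and (4, -11) with distance 2.0

The closest pair is (2, -11) and (4, -11) with Euclidean distance 2.0. For 6 points, brute-force pairwise comparison is shown above. For large n, the divide-and-conquer algorithm (sort by x, recurse on halves, check the dividing strip) achieves O(n log n).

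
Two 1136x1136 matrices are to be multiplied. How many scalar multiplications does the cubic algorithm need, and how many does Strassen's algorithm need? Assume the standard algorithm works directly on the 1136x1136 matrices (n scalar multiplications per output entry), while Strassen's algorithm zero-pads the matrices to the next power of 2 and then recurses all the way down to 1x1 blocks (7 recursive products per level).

Matrix multiplication for 1136x1136 matrices:

Strassen's algorithm requires power-of-2 dimensions. Pad 1136x1136 to 2048x2048 (next power of 2).

Standard algorithm: 1136^3 = 1466003456 multiplications
Strassen's algorithm: 7^(log2(2048)) = 7^11 = 1977326743 multiplications
Difference: 1466003456 - 1977326743 = -511323287 (Strassen uses MORE here due to padding overhead — for small or just-over-power-of-2 n, padding can outweigh the per-level savings)

Standard: 1466003456 multiplications (1136^3). Strassen: 1977326743 multiplications (7^11, after padding to 2048x2048). Strassen reduces 8 recursive multiplications to 7 at each level.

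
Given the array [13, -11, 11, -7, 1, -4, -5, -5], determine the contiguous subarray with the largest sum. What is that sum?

Using Kadane's algorithm on [13, -11, 11, -7, 1, -4, -5, -5]:

Scanning through the array:
Position 1 (value -11): max_ending_here = 2, max_so_far = 13
Position 2 (value 11): max_ending_here = 13, max_so_far = 13
Position 3 (value -7): max_ending_here = 6, max_so_far = 13
Position 4 (value 1): max_ending_here = 7, max_so_far = 13
Position 5 (value -4): max_ending_here = 3, max_so_far = 13
Position 6 (value -5): max_ending_here = -2, max_so_far = 13
Position 7 (value -5): max_ending_here = -5, max_so_far = 13

Maximum subarray: [13]
Maximum sum: 13

The maximum subarray is [13] with sum 13. This subarray runs from index 0 to index 0.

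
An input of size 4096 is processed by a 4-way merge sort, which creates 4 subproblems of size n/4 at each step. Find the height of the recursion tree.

For divide and conquer with division factor 4:

Problem sizes at each level:
Level 0: 4096
Level 1: 1024
Level 2: 256
Level 3: 64
Level 4: 16
Level 5: 4
Level 6: 1

The root is level 0 and the size-1 base case is level 6 (the tree spans levels 0 through 6, i.e. 7 levels counting the root), so the depth is the number of divisions: log_4(4096) = 6

The recursion tree depth is log_4(4096) = 6. At each level, the problem size is divided by 4, so it takes 6 divisions to reduce to a base case of size 1. The algorithm makes 4 recursive calls at each level.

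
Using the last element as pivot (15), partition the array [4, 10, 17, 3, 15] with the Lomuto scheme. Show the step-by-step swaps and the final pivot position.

Lomuto partition with pivot = 15:

Initial array: [4, 10, 17, 3, 15]

arr[0]=4 <= 15: swap with position 0, array becomes [4, 10, 17, 3, 15]
arr[1]=10 <= 15: swap with position 1, array becomes [4, 10, 17, 3, 15]
arr[2]=17 > 15: no swap
arr[3]=3 <= 15: swap with position 2, array becomes [4, 10, 3, 17, 15]

Place pivot at position 3: [4, 10, 3, 15, 17]
Pivot position: 3

After partitioning with pivot 15, the array becomes [4, 10, 3, 15, 17]. The pivot is placed at index 3. All elements to the left of the pivot are <= 15, and all elements to the right are > 15.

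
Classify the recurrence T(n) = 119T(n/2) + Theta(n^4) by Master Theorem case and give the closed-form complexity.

Master Theorem for T(n) = 119T(n/2) + O(n^4):

a = 119, b = 2, c = 4
log_b(a) = log_2(119) = 6.8948

Case 1: c = 4 < log_2(119) = 6.8948
T(n) = O(n^(log_2 119))

For T(n) = 119T(n/2) + O(n^4): log_2(119) = 6.8948. This is Case 1 of the Master Theorem (c < log_b(a), work dominated by leaves), giving O(n^(log_2 119)).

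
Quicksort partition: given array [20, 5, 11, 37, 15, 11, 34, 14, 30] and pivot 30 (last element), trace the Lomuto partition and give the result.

Lomuto partition with pivot = 30:

Initial array: [20, 5, 11, 37, 15, 11, 34, 14, 30]

arr[0]=20 <= 30: swap with position 0, array becomes [20, 5, 11, 37, 15, 11, 34, 14, 30]
arr[1]=5 <= 30: swap with position 1, array becomes [20, 5, 11, 37, 15, 11, 34, 14, 30]
arr[2]=11 <= 30: swap with position 2, array becomes [20, 5, 11, 37, 15, 11, 34, 14, 30]
arr[3]=37 > 30: no swap
arr[4]=15 <= 30: swap with position 3, array becomes [20, 5, 11, 15, 37, 11, 34, 14, 30]
arr[5]=11 <= 30: swap with position 4, array becomes [20, 5, 11, 15, 11, 37, 34, 14, 30]
arr[6]=34 > 30: no swap
arr[7]=14 <= 30: swap with position 5, array becomes [20, 5, 11, 15, 11, 14, 34, 37, 30]

Place pivot at position 6: [20, 5, 11, 15, 11, 14, 30, 37, 34]
Pivot position: 6

After partitioning with pivot 30, the array becomes [20, 5, 11, 15, 11, 14, 30, 37, 34]. The pivot is placed at index 6. All elements to the left of the pivot are <= 30, and all elements to the right are > 30.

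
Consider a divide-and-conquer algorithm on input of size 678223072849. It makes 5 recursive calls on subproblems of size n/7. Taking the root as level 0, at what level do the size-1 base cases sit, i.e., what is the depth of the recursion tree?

For divide and conquer with division factor 7:

Problem sizes at each level:
Level 0: 678223072849
Level 1: 96889010407
Level 2: 13841287201
Level 3: 1977326743
Level 4: 282475249
Level 5: 40353607
Level 6: 5764801
Level 7: 823543
Level 8: 117649
Level 9: 16807
Level 10: 2401
Level 11: 343
Level 12: 49
Level 13: 7
Level 14: 1

The root is level 0 and the size-1 base case is level 14 (the tree spans levels 0 through 14, i.e. 15 levels counting the root), so the depth is the number of divisions: log_7(678223072849) = 14

The recursion tree depth is log_7(678223072849) = 14. At each level, the problem size is divided by 7, so it takes 14 divisions to reduce to a base case of size 1. The algorithm makes 5 recursive calls at each level.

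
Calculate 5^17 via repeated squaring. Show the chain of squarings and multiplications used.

Computing 5^17 by squaring (build up from 5^1; each line after the first costs one multiplication):

5^1 = 5
5^2 = (5^1)^2 = 5^2 = 25
5^4 = (5^2)^2 = 25^2 = 625
5^8 = (5^4)^2 = 625^2 = 390625
5^16 = (5^8)^2 = 390625^2 = 152587890625
5^17 = 5 * 5^16 = 5 * 152587890625 = 762939453125

Result: 762939453125
Multiplications needed: 5 (5 lines after 5^1)

5^17 = 762939453125. Using exponentiation by squaring, this requires 5 multiplications. The key idea: if the exponent is even, square the half-power; if odd, multiply by the base once.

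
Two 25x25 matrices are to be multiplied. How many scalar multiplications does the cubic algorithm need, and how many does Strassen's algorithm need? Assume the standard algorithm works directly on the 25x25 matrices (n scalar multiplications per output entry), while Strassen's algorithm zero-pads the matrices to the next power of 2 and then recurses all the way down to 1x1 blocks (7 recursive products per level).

Matrix multiplication for 25x25 matrices:

Strassen's algorithm requires power-of-2 dimensions. Pad 25x25 to 32x32 (next power of 2).

Standard algorithm: 25^3 = 15625 multiplications
Strassen's algorithm: 7^(log2(32)) = 7^5 = 16807 multiplications
Difference: 15625 - 16807 = -1182 (Strassen uses MORE here due to padding overhead — for small or just-over-power-of-2 n, padding can outweigh the per-level savings)

Standard: 15625 multiplications (25^3). Strassen: 16807 multiplications (7^5, after padding to 32x32). Strassen reduces 8 recursive multiplications to 7 at each level.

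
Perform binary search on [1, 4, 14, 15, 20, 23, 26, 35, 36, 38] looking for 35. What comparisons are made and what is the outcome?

Binary search for 35 in [1, 4, 14, 15, 20, 23, 26, 35, 36, 38]:

lo=0, hi=9, mid=4, arr[mid]=20 -> 20 < 35, search right half
lo=5, hi=9, mid=7, arr[mid]=35 -> Found target at index 7!

Binary search finds 35 at index 7 after 2 comparisons. The search repeatedly halves the search space by comparing with the middle element.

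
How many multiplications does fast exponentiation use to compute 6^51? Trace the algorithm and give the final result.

Computing 6^51 by squaring (build up from 6^1; each line after the first costs one multiplication):

6^1 = 6
6^2 = (6^1)^2 = 6^2 = 36
6^3 = 6 * 6^2 = 6 * 36 = 216
6^6 = (6^3)^2 = 216^2 = 46656
6^12 = (6^6)^2 = 46656^2 = 2176782336
6^24 = (6^12)^2 = 2176782336^2 = 4738381338321616896
6^25 = 6 * 6^24 = 6 * 4738381338321616896 = 28430288029929701376
6^50 = (6^25)^2 = 28430288029929701376^2 = 808281277464764060643139600456536293376
6^51 = 6 * 6^50 = 6 * 808281277464764060643139600456536293376 = 4849687664788584363858837602739217760256

Result: 4849687664788584363858837602739217760256
Multiplications needed: 8 (8 lines after 6^1)

6^51 = 4849687664788584363858837602739217760256. Using exponentiation by squaring, this requires 8 multiplications. The key idea: if the exponent is even, square the half-power; if odd, multiply by the base once.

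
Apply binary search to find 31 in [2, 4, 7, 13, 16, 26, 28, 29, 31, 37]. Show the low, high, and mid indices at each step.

Binary search for 31 in [2, 4, 7, 13, 16, 26, 28, 29, 31, 37]:

lo=0, hi=9, mid=4, arr[mid]=16 -> 16 < 31, search right half
lo=5, hi=9, mid=7, arr[mid]=29 -> 29 < 31, search right half
lo=8, hi=9, mid=8, arr[mid]=31 -> Found target at index 8!

Binary search finds 31 at index 8 after 3 comparisons. The search repeatedly halves the search space by comparing with the middle element.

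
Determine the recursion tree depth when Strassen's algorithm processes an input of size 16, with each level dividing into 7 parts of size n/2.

For divide and conquer with division factor 2:

Problem sizes at each level:
Level 0: 16
Level 1: 8
Level 2: 4
Level 3: 2
Level 4: 1

The root is level 0 and the size-1 base case is level 4 (the tree spans levels 0 through 4, i.e. 5 levels counting the root), so the depth is the number of divisions: log_2(16) = 4

The recursion tree depth is log_2(16) = 4. At each level, the problem size is divided by 2, so it takes 4 divisions to reduce to a base case of size 1. The algorithm makes 7 recursive calls at each level.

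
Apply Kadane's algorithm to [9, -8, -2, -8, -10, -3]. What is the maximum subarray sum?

Using Kadane's algorithm on [9, -8, -2, -8, -10, -3]:

Scanning through the array:
Position 1 (value -8): max_ending_here = 1, max_so_far = 9
Position 2 (value -2): max_ending_here = -1, max_so_far = 9
Position 3 (value -8): max_ending_here = -8, max_so_far = 9
Position 4 (value -10): max_ending_here = -10, max_so_far = 9
Position 5 (value -3): max_ending_here = -3, max_so_far = 9

Maximum subarray: [9]
Maximum sum: 9

The maximum subarray is [9] with sum 9. This subarray runs from index 0 to index 0.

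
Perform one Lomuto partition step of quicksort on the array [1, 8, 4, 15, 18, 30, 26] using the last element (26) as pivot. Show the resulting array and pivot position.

Lomuto partition with pivot = 26:

Initial array: [1, 8, 4, 15, 18, 30, 26]

arr[0]=1 <= 26: swap with position 0, array becomes [1, 8, 4, 15, 18, 30, 26]
arr[1]=8 <= 26: swap with position 1, array becomes [1, 8, 4, 15, 18, 30, 26]
arr[2]=4 <= 26: swap with position 2, array becomes [1, 8, 4, 15, 18, 30, 26]
arr[3]=15 <= 26: swap with position 3, array becomes [1, 8, 4, 15, 18, 30, 26]
arr[4]=18 <= 26: swap with position 4, array becomes [1, 8, 4, 15, 18, 30, 26]
arr[5]=30 > 26: no swap

Place pivot at position 5: [1, 8, 4, 15, 18, 26, 30]
Pivot position: 5

After partitioning with pivot 26, the array becomes [1, 8, 4, 15, 18, 26, 30]. The pivot is placed at index 5. All elements to the left of the pivot are <= 26, and all elements to the right are > 26.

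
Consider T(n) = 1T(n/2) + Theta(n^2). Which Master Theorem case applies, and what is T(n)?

Master Theorem for T(n) = 1T(n/2) + O(n^2):

a = 1, b = 2, c = 2
log_b(a) = log_2(1) = 0.0000

Case 3: c = 2 > log_2(1) = 0.0000
T(n) = O(n^2) = O(n^2)

For T(n) = 1T(n/2) + O(n^2): log_2(1) = 0.0000. This is Case 3 of the Master Theorem (c > log_b(a), work dominated by root), giving O(n^2).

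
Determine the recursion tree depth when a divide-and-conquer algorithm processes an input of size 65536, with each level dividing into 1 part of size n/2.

For divide and conquer with division factor 2:

Problem sizes at each level:
Level 0: 65536
Level 1: 32768
Level 2: 16384
Level 3: 8192
Level 4: 4096
Level 5: 2048
Level 6: 1024
Level 7: 512
Level 8: 256
Level 9: 128
Level 10: 64
Level 11: 32
Level 12: 16
Level 13: 8
Level 14: 4
Level 15: 2
Level 16: 1

The root is level 0 and the size-1 base case is level 16 (the tree spans levels 0 through 16, i.e. 17 levels counting the root), so the depth is the number of divisions: log_2(65536) = 16

The recursion tree depth is log_2(65536) = 16. At each level, the problem size is divided by 2, so it takes 16 divisions to reduce to a base case of size 1. The algorithm makes 1 recursive call at each level.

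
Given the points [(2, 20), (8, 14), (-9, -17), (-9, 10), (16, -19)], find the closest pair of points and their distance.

Computing all pairwise distances among 5 points:

d((2, 20), (8, 14)) = 8.4853 <-- minimum
d((2, 20), (-9, -17)) = 38.6005
d((2, 20), (-9, 10)) = 14.8661
d((2, 20), (16, -19)) = 41.4367
d((8, 14), (-9, -17)) = 35.3553
d((8, 14), (-9, 10)) = 17.4642
d((8, 14), (16, -19)) = 33.9559
d((-9, -17), (-9, 10)) = 27.0
d((-9, -17), (16, -19)) = 25.0799
d((-9, 10), (16, -19)) = 38.2884

Closest pair: (2, 20) and (8, 14) with distance 8.4853

The closest pair is (2, 20) and (8, 14) with Euclidean distance 8.4853. For 5 points, brute-force pairwise comparison is shown above. For large n, the divide-and-conquer algorithm (sort by x, recurse on halves, check the dividing strip) achieves O(n log n).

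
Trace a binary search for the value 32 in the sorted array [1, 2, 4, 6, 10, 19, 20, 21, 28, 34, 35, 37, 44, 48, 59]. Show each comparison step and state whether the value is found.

Binary search for 32 in [1, 2, 4, 6, 10, 19, 20, 21, 28, 34, 35, 37, 44, 48, 59]:

lo=0, hi=14, mid=7, arr[mid]=21 -> 21 < 32, search right half
lo=8, hi=14, mid=11, arr[mid]=37 -> 37 > 32, search left half
lo=8, hi=10, mid=9, arr[mid]=34 -> 34 > 32, search left half
lo=8, hi=8, mid=8, arr[mid]=28 -> 28 < 32, search right half
lo=9 > hi=8, target 32 not found

Binary search determines that 32 is not in the array after 4 comparisons. The search space was exhausted without finding the target.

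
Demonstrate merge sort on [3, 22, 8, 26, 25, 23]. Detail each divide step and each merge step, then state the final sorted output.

Merge sort trace:

Split: [3, 22, 8, 26, 25, 23] -> [3, 22, 8] and [26, 25, 23]
  Split: [3, 22, 8] -> [3] and [22, 8]
    Split: [22, 8] -> [22] and [8]
    Merge: [22] + [8] -> [8, 22]
  Merge: [3] + [8, 22] -> [3, 8, 22]
  Split: [26, 25, 23] -> [26] and [25, 23]
    Split: [25, 23] -> [25] and [23]
    Merge: [25] + [23] -> [23, 25]
  Merge: [26] + [23, 25] -> [23, 25, 26]
Merge: [3, 8, 22] + [23, 25, 26] -> [3, 8, 22, 23, 25, 26]

Final sorted array: [3, 8, 22, 23, 25, 26]

The merge sort proceeds by recursively splitting the array and merging sorted halves.
After all merges, the sorted array is [3, 8, 22, 23, 25, 26].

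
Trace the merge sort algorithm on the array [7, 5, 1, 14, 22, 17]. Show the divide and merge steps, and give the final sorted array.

Merge sort trace:

Split: [7, 5, 1, 14, 22, 17] -> [7, 5, 1] and [14, 22, 17]
  Split: [7, 5, 1] -> [7] and [5, 1]
    Split: [5, 1] -> [5] and [1]
    Merge: [5] + [1] -> [1, 5]
  Merge: [7] + [1, 5] -> [1, 5, 7]
  Split: [14, 22, 17] -> [14] and [22, 17]
    Split: [22, 17] -> [22] and [17]
    Merge: [22] + [17] -> [17, 22]
  Merge: [14] + [17, 22] -> [14, 17, 22]
Merge: [1, 5, 7] + [14, 17, 22] -> [1, 5, 7, 14, 17, 22]

Final sorted array: [1, 5, 7, 14, 17, 22]

The merge sort proceeds by recursively splitting the array and merging sorted halves.
After all merges, the sorted array is [1, 5, 7, 14, 17, 22].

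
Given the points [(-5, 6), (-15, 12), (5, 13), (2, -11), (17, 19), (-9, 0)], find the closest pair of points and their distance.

Computing all pairwise distances among 6 points:

d((-5, 6), (-15, 12)) = 11.6619
d((-5, 6), (5, 13)) = 12.2066
d((-5, 6), (2, -11)) = 18.3848
d((-5, 6), (17, 19)) = 25.5539
d((-5, 6), (-9, 0)) = 7.2111 <-- minimum
d((-15, 12), (5, 13)) = 20.025
d((-15, 12), (2, -11)) = 28.6007
d((-15, 12), (17, 19)) = 32.7567
d((-15, 12), (-9, 0)) = 13.4164
d((5, 13), (2, -11)) = 24.1868
d((5, 13), (17, 19)) = 13.4164
d((5, 13), (-9, 0)) = 19.105
d((2, -11), (17, 19)) = 33.541
d((2, -11), (-9, 0)) = 15.5563
d((17, 19), (-9, 0)) = 32.2025

Closest pair: (-5, 6) and (-9, 0) with distance 7.2111

The closest pair is (-5, 6) and (-9, 0) with Euclidean distance 7.2111. For 6 points, brute-force pairwise comparison is shown above. For large n, the divide-and-conquer algorithm (sort by x, recurse on halves, check the dividing strip) achieves O(n log n).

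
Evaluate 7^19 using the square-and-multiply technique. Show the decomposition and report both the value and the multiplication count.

Computing 7^19 by squaring (build up from 7^1; each line after the first costs one multiplication):

7^1 = 7
7^2 = (7^1)^2 = 7^2 = 49
7^4 = (7^2)^2 = 49^2 = 2401
7^8 = (7^4)^2 = 2401^2 = 5764801
7^9 = 7 * 7^8 = 7 * 5764801 = 40353607
7^18 = (7^9)^2 = 40353607^2 = 1628413597910449
7^19 = 7 * 7^18 = 7 * 1628413597910449 = 11398895185373143

Result: 11398895185373143
Multiplications needed: 6 (6 lines after 7^1)

7^19 = 11398895185373143. Using exponentiation by squaring, this requires 6 multiplications. The key idea: if the exponent is even, square the half-power; if odd, multiply by the base once.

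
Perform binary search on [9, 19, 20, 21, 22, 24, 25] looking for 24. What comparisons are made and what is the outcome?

Binary search for 24 in [9, 19, 20, 21, 22, 24, 25]:

lo=0, hi=6, mid=3, arr[mid]=21 -> 21 < 24, search right half
lo=4, hi=6, mid=5, arr[mid]=24 -> Found target at index 5!

Binary search finds 24 at index 5 after 2 comparisons. The search repeatedly halves the search space by comparing with the middle element.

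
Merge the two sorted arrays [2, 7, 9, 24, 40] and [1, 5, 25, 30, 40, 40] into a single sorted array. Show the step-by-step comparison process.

Merging process:

Compare 2 vs 1: take 1 from right. Merged: [1]
Compare 2 vs 5: take 2 from left. Merged: [1, 2]
Compare 7 vs 5: take 5 from right. Merged: [1, 2, 5]
Compare 7 vs 25: take 7 from left. Merged: [1, 2, 5, 7]
Compare 9 vs 25: take 9 from left. Merged: [1, 2, 5, 7, 9]
Compare 24 vs 25: take 24 from left. Merged: [1, 2, 5, 7, 9, 24]
Compare 40 vs 25: take 25 from right. Merged: [1, 2, 5, 7, 9, 24, 25]
Compare 40 vs 30: take 30 from right. Merged: [1, 2, 5, 7, 9, 24, 25, 30]
Compare 40 vs 40: take 40 from left. Merged: [1, 2, 5, 7, 9, 24, 25, 30, 40]
Append remaining from right: [40, 40]. Merged: [1, 2, 5, 7, 9, 24, 25, 30, 40, 40, 40]

Final merged array: [1, 2, 5, 7, 9, 24, 25, 30, 40, 40, 40]
Total comparisons: 9

The merged array is [1, 2, 5, 7, 9, 24, 25, 30, 40, 40, 40], requiring 9 comparisons. The merge step runs in O(n) time where n is the total number of elements.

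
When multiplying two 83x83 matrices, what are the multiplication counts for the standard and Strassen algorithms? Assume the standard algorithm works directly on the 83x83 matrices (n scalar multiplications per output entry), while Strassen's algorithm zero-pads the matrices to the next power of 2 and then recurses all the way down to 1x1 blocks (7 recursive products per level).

Matrix multiplication for 83x83 matrices:

Strassen's algorithm requires power-of-2 dimensions. Pad 83x83 to 128x128 (next power of 2).

Standard algorithm: 83^3 = 571787 multiplications
Strassen's algorithm: 7^(log2(128)) = 7^7 = 823543 multiplications
Difference: 571787 - 823543 = -251756 (Strassen uses MORE here due to padding overhead — for small or just-over-power-of-2 n, padding can outweigh the per-level savings)

Standard: 571787 multiplications (83^3). Strassen: 823543 multiplications (7^7, after padding to 128x128). Strassen reduces 8 recursive multiplications to 7 at each level.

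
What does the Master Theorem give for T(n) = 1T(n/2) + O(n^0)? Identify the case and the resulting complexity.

Master Theorem for T(n) = 1T(n/2) + O(n^0):

a = 1, b = 2, c = 0
log_b(a) = log_2(1) = 0.0000

Case 2: c = 0 = log_2(1) = 0.0000
T(n) = O(n^0 log n) = O(log n)

For T(n) = 1T(n/2) + O(n^0): log_2(1) = 0.0000. This is Case 2 of the Master Theorem (c = log_b(a), equal work at all levels), giving O(log n).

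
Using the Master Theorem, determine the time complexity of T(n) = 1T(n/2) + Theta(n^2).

Master Theorem for T(n) = 1T(n/2) + O(n^2):

a = 1, b = 2, c = 2
log_b(a) = log_2(1) = 0.0000

Case 3: c = 2 > log_2(1) = 0.0000
T(n) = O(n^2) = O(n^2)

For T(n) = 1T(n/2) + O(n^2): log_2(1) = 0.0000. This is Case 3 of the Master Theorem (c > log_b(a), work dominated by root), giving O(n^2).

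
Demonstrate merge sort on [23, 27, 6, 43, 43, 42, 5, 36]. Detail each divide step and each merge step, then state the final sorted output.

Merge sort trace:

Split: [23, 27, 6, 43, 43, 42, 5, 36] -> [23, 27, 6, 43] and [43, 42, 5, 36]
  Split: [23, 27, 6, 43] -> [23, 27] and [6, 43]
    Split: [23, 27] -> [23] and [27]
    Merge: [23] + [27] -> [23, 27]
    Split: [6, 43] -> [6] and [43]
    Merge: [6] + [43] -> [6, 43]
  Merge: [23, 27] + [6, 43] -> [6, 23, 27, 43]
  Split: [43, 42, 5, 36] -> [43, 42] and [5, 36]
    Split: [43, 42] -> [43] and [42]
    Merge: [43] + [42] -> [42, 43]
    Split: [5, 36] -> [5] and [36]
    Merge: [5] + [36] -> [5, 36]
  Merge: [42, 43] + [5, 36] -> [5, 36, 42, 43]
Merge: [6, 23, 27, 43] + [5, 36, 42, 43] -> [5, 6, 23, 27, 36, 42, 43, 43]

Final sorted array: [5, 6, 23, 27, 36, 42, 43, 43]

The merge sort proceeds by recursively splitting the array and merging sorted halves.
After all merges, the sorted array is [5, 6, 23, 27, 36, 42, 43, 43].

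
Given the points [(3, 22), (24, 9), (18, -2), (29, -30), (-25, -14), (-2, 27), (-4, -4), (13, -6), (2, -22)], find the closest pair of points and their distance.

Computing all pairwise distances among 9 points:

d((3, 22), (24, 9)) = 24.6982
d((3, 22), (18, -2)) = 28.3019
d((3, 22), (29, -30)) = 58.1378
d((3, 22), (-25, -14)) = 45.607
d((3, 22), (-2, 27)) = 7.0711
d((3, 22), (-4, -4)) = 26.9258
d((3, 22), (13, -6)) = 29.7321
d((3, 22), (2, -22)) = 44.0114
d((24, 9), (18, -2)) = 12.53
d((24, 9), (29, -30)) = 39.3192
d((24, 9), (-25, -14)) = 54.1295
d((24, 9), (-2, 27)) = 31.6228
d((24, 9), (-4, -4)) = 30.8707
d((24, 9), (13, -6)) = 18.6011
d((24, 9), (2, -22)) = 38.0132
d((18, -2), (29, -30)) = 30.0832
d((18, -2), (-25, -14)) = 44.643
d((18, -2), (-2, 27)) = 35.2278
d((18, -2), (-4, -4)) = 22.0907
d((18, -2), (13, -6)) = 6.4031 <-- minimum
d((18, -2), (2, -22)) = 25.6125
d((29, -30), (-25, -14)) = 56.3205
d((29, -30), (-2, 27)) = 64.8845
d((29, -30), (-4, -4)) = 42.0119
d((29, -30), (13, -6)) = 28.8444
d((29, -30), (2, -22)) = 28.1603
d((-25, -14), (-2, 27)) = 47.0106
d((-25, -14), (-4, -4)) = 23.2594
d((-25, -14), (13, -6)) = 38.833
d((-25, -14), (2, -22)) = 28.1603
d((-2, 27), (-4, -4)) = 31.0644
d((-2, 27), (13, -6)) = 36.2491
d((-2, 27), (2, -22)) = 49.163
d((-4, -4), (13, -6)) = 17.1172
d((-4, -4), (2, -22)) = 18.9737
d((13, -6), (2, -22)) = 19.4165

Closest pair: (18, -2) and (13, -6) with distance 6.4031

The closest pair is (18, -2) and (13, -6) with Euclidean distance 6.4031. For 9 points, brute-force pairwise comparison is shown above. For large n, the divide-and-conquer algorithm (sort by x, recurse on halves, check the dividing strip) achieves O(n log n).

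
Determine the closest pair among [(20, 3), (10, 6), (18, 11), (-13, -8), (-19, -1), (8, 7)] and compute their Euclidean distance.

Computing all pairwise distances among 6 points:

d((20, 3), (10, 6)) = 10.4403
d((20, 3), (18, 11)) = 8.2462
d((20, 3), (-13, -8)) = 34.7851
d((20, 3), (-19, -1)) = 39.2046
d((20, 3), (8, 7)) = 12.6491
d((10, 6), (18, 11)) = 9.434
d((10, 6), (-13, -8)) = 26.9258
d((10, 6), (-19, -1)) = 29.8329
d((10, 6), (8, 7)) = 2.2361 <-- minimum
d((18, 11), (-13, -8)) = 36.3593
d((18, 11), (-19, -1)) = 38.8973
d((18, 11), (8, 7)) = 10.7703
d((-13, -8), (-19, -1)) = 9.2195
d((-13, -8), (8, 7)) = 25.807
d((-19, -1), (8, 7)) = 28.1603

Closest pair: (10, 6) and (8, 7) with distance 2.2361

The closest pair is (10, 6) and (8, 7) with Euclidean distance 2.2361. For 6 points, brute-force pairwise comparison is shown above. For large n, the divide-and-conquer algorithm (sort by x, recurse on halves, check the dividing strip) achieves O(n log n).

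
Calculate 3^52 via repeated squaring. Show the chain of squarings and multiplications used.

Computing 3^52 by squaring (build up from 3^1; each line after the first costs one multiplication):

3^1 = 3
3^2 = (3^1)^2 = 3^2 = 9
3^3 = 3 * 3^2 = 3 * 9 = 27
3^6 = (3^3)^2 = 27^2 = 729
3^12 = (3^6)^2 = 729^2 = 531441
3^13 = 3 * 3^12 = 3 * 531441 = 1594323
3^26 = (3^13)^2 = 1594323^2 = 2541865828329
3^52 = (3^26)^2 = 2541865828329^2 = 6461081889226673298932241

Result: 6461081889226673298932241
Multiplications needed: 7 (7 lines after 3^1)

3^52 = 6461081889226673298932241. Using exponentiation by squaring, this requires 7 multiplications. The key idea: if the exponent is even, square the half-power; if odd, multiply by the base once.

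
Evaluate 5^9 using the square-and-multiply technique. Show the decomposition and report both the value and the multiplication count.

Computing 5^9 by squaring (build up from 5^1; each line after the first costs one multiplication):

5^1 = 5
5^2 = (5^1)^2 = 5^2 = 25
5^4 = (5^2)^2 = 25^2 = 625
5^8 = (5^4)^2 = 625^2 = 390625
5^9 = 5 * 5^8 = 5 * 390625 = 1953125

Result: 1953125
Multiplications needed: 4 (4 lines after 5^1)

5^9 = 1953125. Using exponentiation by squaring, this requires 4 multiplications. The key idea: if the exponent is even, square the half-power; if odd, multiply by the base once.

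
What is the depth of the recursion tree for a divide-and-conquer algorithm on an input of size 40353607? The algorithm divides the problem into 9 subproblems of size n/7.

For divide and conquer with division factor 7:

Problem sizes at each level:
Level 0: 40353607
Level 1: 5764801
Level 2: 823543
Level 3: 117649
Level 4: 16807
Level 5: 2401
Level 6: 343
Level 7: 49
Level 8: 7
Level 9: 1

The root is level 0 and the size-1 base case is level 9 (the tree spans levels 0 through 9, i.e. 10 levels counting the root), so the depth is the number of divisions: log_7(40353607) = 9

The recursion tree depth is log_7(40353607) = 9. At each level, the problem size is divided by 7, so it takes 9 divisions to reduce to a base case of size 1. The algorithm makes 9 recursive calls at each level.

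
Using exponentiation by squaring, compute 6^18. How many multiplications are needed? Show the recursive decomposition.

Computing 6^18 by squaring (build up from 6^1; each line after the first costs one multiplication):

6^1 = 6
6^2 = (6^1)^2 = 6^2 = 36
6^4 = (6^2)^2 = 36^2 = 1296
6^8 = (6^4)^2 = 1296^2 = 1679616
6^9 = 6 * 6^8 = 6 * 1679616 = 10077696
6^18 = (6^9)^2 = 10077696^2 = 101559956668416

Result: 101559956668416
Multiplications needed: 5 (5 lines after 6^1)

6^18 = 101559956668416. Using exponentiation by squaring, this requires 5 multiplications. The key idea: if the exponent is even, square the half-power; if odd, multiply by the base once.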